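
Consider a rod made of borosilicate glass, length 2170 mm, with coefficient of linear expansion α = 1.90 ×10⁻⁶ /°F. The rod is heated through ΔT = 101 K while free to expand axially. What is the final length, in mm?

2170.7 mm

Convert α: 1.90×10⁻⁶/°F × (9/5) = 3.42×10⁻⁶/K.
ΔL = α·L₀·ΔT = 3.42×10⁻⁶ × 2170 mm × 101.0 K = 0.750 mm.
L = L₀ + ΔL = 2170 + 0.750 = 2170.7 mm.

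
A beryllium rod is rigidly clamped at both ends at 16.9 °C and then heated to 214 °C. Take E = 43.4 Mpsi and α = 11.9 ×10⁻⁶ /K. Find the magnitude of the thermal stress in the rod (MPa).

702 MPa

E = 43.4 Mpsi = 299.2 GPa.
ΔT = 197.1 K. Constrained thermal stress σ = E·α·ΔT = 299.2×10³ MPa × 11.9×10⁻⁶ × 197.1 = 702 MPa (compressive).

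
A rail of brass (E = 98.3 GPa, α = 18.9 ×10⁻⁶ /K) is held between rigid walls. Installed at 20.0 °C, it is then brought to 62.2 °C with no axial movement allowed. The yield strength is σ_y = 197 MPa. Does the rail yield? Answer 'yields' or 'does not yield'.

does not yield

ΔT = 42.20 K. Constrained thermal stress σ = E·α·ΔT = 98.30×10³ MPa × 18.9×10⁻⁶ × 42.20 = 78.4 MPa (compressive).
Compare to σ_y = 197 MPa: σ < σ_y, so it does not yield.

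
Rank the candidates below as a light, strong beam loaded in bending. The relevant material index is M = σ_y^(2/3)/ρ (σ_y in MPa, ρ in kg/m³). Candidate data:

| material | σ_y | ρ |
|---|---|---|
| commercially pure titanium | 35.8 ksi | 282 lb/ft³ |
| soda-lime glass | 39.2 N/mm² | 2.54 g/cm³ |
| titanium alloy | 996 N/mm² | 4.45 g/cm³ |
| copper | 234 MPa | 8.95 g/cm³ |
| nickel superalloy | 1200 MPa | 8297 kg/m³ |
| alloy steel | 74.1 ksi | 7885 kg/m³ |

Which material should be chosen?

Normalizing units and computing the index:
  commercially pure titanium: σ_y = 246.8 MPa, ρ = 4517 kg/m³
  soda-lime glass: σ_y = 39.20 MPa, ρ = 2540 kg/m³
  titanium alloy: σ_y = 996.0 MPa, ρ = 4450 kg/m³
  copper: σ_y = 234.0 MPa, ρ = 8950 kg/m³
  nickel superalloy: σ_y = 1200 MPa, ρ = 8297 kg/m³
  alloy steel: σ_y = 510.9 MPa, ρ = 7885 kg/m³
  titanium alloy: M = 22.4×10⁻³
  nickel superalloy: M = 13.6×10⁻³
  commercially pure titanium: M = 8.71×10⁻³
  alloy steel: M = 8.11×10⁻³
  soda-lime glass: M = 4.54×10⁻³
  copper: M = 4.24×10⁻³
Titanium alloy has the largest M.

titanium alloy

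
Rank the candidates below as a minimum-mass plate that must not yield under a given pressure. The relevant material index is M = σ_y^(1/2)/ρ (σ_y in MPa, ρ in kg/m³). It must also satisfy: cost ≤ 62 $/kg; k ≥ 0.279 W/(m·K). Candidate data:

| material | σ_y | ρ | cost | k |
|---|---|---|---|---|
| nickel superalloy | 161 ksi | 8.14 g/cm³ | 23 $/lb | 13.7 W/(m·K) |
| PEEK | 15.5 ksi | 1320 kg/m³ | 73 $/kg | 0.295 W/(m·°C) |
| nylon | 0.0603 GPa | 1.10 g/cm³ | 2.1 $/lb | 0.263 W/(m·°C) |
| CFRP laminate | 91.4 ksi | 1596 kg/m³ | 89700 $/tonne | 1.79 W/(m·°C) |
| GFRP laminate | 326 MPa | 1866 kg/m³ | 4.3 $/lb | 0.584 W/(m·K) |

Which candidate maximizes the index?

Screen on constraints: cost ≤ 62 $/kg; k ≥ 0.279 W/(m·K). Survivors: nickel superalloy, GFRP laminate.
Normalizing units and computing the index:
  nickel superalloy: σ_y = 1110 MPa, ρ = 8140 kg/m³
  GFRP laminate: σ_y = 326.0 MPa, ρ = 1866 kg/m³
  GFRP laminate: M = 9.68×10⁻³
  nickel superalloy: M = 4.09×10⁻³
GFRP laminate has the largest M.

GFRP laminate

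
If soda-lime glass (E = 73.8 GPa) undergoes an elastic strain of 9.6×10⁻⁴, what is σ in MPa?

70.8 MPa

σ = E·ε = 73800 MPa × 9.6×10⁻⁴ = 70.8 MPa.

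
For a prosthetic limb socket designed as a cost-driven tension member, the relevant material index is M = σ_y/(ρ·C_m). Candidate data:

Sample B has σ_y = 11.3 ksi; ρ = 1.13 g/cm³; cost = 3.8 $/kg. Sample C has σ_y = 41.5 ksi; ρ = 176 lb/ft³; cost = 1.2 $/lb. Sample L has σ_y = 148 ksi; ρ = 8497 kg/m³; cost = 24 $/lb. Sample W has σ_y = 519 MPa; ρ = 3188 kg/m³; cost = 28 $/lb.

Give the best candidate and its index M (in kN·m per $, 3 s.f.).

sample C, M = 38.4 kN·m per $

Putting every candidate on a common basis:
  sample B: σ_y = 77.91 MPa, ρ = 1130 kg/m³, cost = 3.800 $/kg
  sample C: σ_y = 286.1 MPa, ρ = 2819 kg/m³, cost = 2.646 $/kg
  sample L: σ_y = 1020 MPa, ρ = 8497 kg/m³, cost = 52.91 $/kg
  sample W: σ_y = 519.0 MPa, ρ = 3188 kg/m³, cost = 61.73 $/kg
  sample C: M = 38.4 kN·m per $
  sample B: M = 18.1 kN·m per $
  sample W: M = 2.64 kN·m per $
  sample L: M = 2.27 kN·m per $
The maximum is for sample C.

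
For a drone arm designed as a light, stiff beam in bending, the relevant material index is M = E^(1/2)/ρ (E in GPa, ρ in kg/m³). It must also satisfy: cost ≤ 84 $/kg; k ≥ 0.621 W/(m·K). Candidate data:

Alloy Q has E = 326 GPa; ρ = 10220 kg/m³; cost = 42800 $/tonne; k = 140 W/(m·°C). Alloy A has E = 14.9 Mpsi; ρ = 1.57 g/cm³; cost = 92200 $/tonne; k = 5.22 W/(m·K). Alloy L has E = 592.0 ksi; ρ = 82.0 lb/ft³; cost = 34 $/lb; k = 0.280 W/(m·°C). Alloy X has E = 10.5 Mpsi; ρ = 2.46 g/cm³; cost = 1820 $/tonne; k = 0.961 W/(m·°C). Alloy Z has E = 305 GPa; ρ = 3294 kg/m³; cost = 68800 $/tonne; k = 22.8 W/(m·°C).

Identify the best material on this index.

Screen on constraints: cost ≤ 84 $/kg; k ≥ 0.621 W/(m·K). Survivors: alloy Q, alloy X, alloy Z.
Normalizing units and computing the index:
  alloy Q: E = 326.0 GPa, ρ = 10220 kg/m³
  alloy X: E = 72.39 GPa, ρ = 2460 kg/m³
  alloy Z: E = 305.0 GPa, ρ = 3294 kg/m³
  alloy Z: M = 5.30×10⁻³
  alloy X: M = 3.46×10⁻³
  alloy Q: M = 1.77×10⁻³
Alloy Z ranks first.

alloy Z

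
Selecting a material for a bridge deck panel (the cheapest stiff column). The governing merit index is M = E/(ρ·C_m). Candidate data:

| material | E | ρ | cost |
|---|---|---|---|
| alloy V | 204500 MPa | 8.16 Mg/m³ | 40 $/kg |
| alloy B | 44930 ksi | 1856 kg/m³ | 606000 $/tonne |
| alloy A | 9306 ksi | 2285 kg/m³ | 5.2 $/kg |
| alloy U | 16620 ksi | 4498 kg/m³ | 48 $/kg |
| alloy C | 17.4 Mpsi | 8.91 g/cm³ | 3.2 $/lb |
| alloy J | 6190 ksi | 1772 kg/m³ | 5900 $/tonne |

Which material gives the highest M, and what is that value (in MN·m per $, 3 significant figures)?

alloy A, M = 5.40 MN·m per $

In SI units:
  alloy V: E = 204.5 GPa, ρ = 8160 kg/m³, cost = 40.00 $/kg
  alloy B: E = 309.8 GPa, ρ = 1856 kg/m³, cost = 606.0 $/kg
  alloy A: E = 64.16 GPa, ρ = 2285 kg/m³, cost = 5.200 $/kg
  alloy U: E = 114.6 GPa, ρ = 4498 kg/m³, cost = 48.00 $/kg
  alloy C: E = 120.0 GPa, ρ = 8910 kg/m³, cost = 7.055 $/kg
  alloy J: E = 42.68 GPa, ρ = 1772 kg/m³, cost = 5.900 $/kg
  alloy A: M = 5.40 MN·m per $
  alloy J: M = 4.08 MN·m per $
  alloy C: M = 1.91 MN·m per $
  alloy V: M = 0.627 MN·m per $
  alloy U: M = 0.531 MN·m per $
  alloy B: M = 0.275 MN·m per $
The maximum is for alloy A.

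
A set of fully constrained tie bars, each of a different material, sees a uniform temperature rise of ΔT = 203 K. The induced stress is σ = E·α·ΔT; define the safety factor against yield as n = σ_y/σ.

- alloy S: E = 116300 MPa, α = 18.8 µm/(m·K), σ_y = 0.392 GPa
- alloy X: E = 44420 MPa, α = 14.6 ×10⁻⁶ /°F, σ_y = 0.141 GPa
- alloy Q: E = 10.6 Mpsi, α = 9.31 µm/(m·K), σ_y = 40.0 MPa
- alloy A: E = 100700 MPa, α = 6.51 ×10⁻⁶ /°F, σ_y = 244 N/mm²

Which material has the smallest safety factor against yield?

Converting E to GPa, α to ×10⁻⁶/K, σ_y to MPa, then σ and n for each:
  alloy S: E = 116.3, α = 18.8, σ_y = 392.0 → σ = 444 MPa, n = 0.883
  alloy X: E = 44.42, α = 26.3, σ_y = 141.0 → σ = 237 MPa, n = 0.595
  alloy Q: E = 73.08, α = 9.31, σ_y = 40.00 → σ = 138 MPa, n = 0.290
  alloy A: E = 100.7, α = 11.7, σ_y = 244.0 → σ = 240 MPa, n = 1.02
The minimum is alloy Q at n = 0.290.

alloy Q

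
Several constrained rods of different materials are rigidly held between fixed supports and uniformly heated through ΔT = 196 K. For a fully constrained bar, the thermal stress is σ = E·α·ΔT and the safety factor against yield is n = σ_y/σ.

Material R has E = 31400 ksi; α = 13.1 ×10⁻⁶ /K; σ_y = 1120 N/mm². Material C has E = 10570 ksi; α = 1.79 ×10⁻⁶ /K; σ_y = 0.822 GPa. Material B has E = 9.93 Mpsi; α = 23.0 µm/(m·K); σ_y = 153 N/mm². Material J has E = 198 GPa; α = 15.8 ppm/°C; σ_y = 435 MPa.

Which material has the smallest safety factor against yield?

material B

Per material, after unit conversion:
  material R: E = 216.5, α = 13.1, σ_y = 1120 → σ = 556 MPa, n = 2.01
  material C: E = 72.88, α = 1.79, σ_y = 822.0 → σ = 25.6 MPa, n = 32.1
  material B: E = 68.46, α = 23.0, σ_y = 153.0 → σ = 309 MPa, n = 0.496
  material J: E = 198.0, α = 15.8, σ_y = 435.0 → σ = 613 MPa, n = 0.709
The minimum is material B at n = 0.496.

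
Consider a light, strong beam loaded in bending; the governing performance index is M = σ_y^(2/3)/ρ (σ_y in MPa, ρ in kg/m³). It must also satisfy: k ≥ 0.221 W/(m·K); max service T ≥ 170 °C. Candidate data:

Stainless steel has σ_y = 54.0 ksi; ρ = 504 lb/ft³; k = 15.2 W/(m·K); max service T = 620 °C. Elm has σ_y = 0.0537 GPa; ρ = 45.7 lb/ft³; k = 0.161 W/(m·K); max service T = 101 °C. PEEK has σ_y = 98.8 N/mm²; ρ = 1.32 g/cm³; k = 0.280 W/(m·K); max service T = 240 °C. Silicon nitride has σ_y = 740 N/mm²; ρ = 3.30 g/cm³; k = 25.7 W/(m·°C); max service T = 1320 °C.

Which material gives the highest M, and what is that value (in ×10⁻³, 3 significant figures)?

Screen on constraints: k ≥ 0.221 W/(m·K); max service T ≥ 170 °C. Survivors: stainless steel, PEEK, silicon nitride.
Normalizing units and computing the index:
  stainless steel: σ_y = 372.3 MPa, ρ = 8073 kg/m³
  PEEK: σ_y = 98.80 MPa, ρ = 1320 kg/m³
  silicon nitride: σ_y = 740.0 MPa, ρ = 3300 kg/m³
  silicon nitride: M = 24.8×10⁻³
  PEEK: M = 16.2×10⁻³
  stainless steel: M = 6.41×10⁻³
Silicon nitride ranks first.

silicon nitride, M = 24.8×10⁻³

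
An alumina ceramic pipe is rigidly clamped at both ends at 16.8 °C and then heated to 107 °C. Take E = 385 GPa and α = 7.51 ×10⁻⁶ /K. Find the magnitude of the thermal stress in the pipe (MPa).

261 MPa

ΔT = 90.20 K. Constrained thermal stress σ = E·α·ΔT = 385.0×10³ MPa × 7.51×10⁻⁶ × 90.20 = 261 MPa (compressive).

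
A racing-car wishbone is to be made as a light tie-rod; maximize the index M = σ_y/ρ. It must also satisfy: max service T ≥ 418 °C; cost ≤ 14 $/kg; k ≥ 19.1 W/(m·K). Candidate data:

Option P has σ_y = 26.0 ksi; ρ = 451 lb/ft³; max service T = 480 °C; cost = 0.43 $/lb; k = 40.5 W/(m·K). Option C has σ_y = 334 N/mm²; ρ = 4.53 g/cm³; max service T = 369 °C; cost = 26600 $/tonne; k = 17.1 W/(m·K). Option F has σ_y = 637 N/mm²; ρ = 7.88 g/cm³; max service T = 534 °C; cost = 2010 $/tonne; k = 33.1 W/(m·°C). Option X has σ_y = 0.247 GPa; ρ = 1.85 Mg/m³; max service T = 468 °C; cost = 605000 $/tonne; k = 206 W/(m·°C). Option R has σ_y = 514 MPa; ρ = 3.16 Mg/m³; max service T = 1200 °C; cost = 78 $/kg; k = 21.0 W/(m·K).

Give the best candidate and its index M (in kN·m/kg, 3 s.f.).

Screen on constraints: max service T ≥ 418 °C; cost ≤ 14 $/kg; k ≥ 19.1 W/(m·K). Survivors: option P, option F.
Convert each candidate to consistent units, then evaluate M:
  option P: σ_y = 179.3 MPa, ρ = 7224 kg/m³
  option F: σ_y = 637.0 MPa, ρ = 7880 kg/m³
  option F: M = 80.8 kN·m/kg
  option P: M = 24.8 kN·m/kg
Highest index: option F.

option F, M = 80.8 kN·m/kg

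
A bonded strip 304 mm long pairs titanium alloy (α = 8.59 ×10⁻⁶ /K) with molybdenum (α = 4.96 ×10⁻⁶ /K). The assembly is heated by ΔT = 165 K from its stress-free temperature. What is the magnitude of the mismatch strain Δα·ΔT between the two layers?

5.99×10⁻⁴

Δα = |8.59 − 4.96|×10⁻⁶/K = 3.63×10⁻⁶/K.
Mismatch strain = Δα·ΔT = 3.63×10⁻⁶ × 165.0 = 5.99×10⁻⁴.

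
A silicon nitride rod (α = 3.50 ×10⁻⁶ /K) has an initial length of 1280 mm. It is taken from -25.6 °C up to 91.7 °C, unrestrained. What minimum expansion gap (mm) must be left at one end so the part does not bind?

0.526 mm

ΔT = 91.7 − (-25.6) = 117.3 K.
ΔL = α·L₀·ΔT = 3.50×10⁻⁶ × 1280 mm × 117.3 K = 0.526 mm.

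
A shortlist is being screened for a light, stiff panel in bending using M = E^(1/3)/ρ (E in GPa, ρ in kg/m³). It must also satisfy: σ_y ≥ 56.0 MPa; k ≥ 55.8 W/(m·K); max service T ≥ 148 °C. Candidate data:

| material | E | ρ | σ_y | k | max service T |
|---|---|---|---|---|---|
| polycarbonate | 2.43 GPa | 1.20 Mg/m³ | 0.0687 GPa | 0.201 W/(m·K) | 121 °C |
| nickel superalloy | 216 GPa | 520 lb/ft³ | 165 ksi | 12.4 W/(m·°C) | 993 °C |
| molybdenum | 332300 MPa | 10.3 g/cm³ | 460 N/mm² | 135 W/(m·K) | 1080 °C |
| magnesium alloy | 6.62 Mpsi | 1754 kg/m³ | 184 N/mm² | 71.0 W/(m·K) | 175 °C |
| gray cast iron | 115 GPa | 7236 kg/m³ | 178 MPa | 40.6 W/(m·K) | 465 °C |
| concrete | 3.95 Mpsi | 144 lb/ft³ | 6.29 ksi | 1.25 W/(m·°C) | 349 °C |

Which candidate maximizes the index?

Screen on constraints: σ_y ≥ 56.0 MPa; k ≥ 55.8 W/(m·K); max service T ≥ 148 °C. Survivors: molybdenum, magnesium alloy.
Normalizing units and computing the index:
  molybdenum: E = 332.3 GPa, ρ = 10300 kg/m³
  magnesium alloy: E = 45.64 GPa, ρ = 1754 kg/m³
  magnesium alloy: M = 2.04×10⁻³
  molybdenum: M = 0.672×10⁻³
Magnesium alloy has the largest M.

magnesium alloy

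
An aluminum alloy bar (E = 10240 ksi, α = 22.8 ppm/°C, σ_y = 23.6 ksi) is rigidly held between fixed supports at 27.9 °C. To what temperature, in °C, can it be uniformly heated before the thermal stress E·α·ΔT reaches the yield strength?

129 °C

E = 10240 ksi = 70.60 GPa.
σ_y = 23.6 ksi = 162.7 MPa.
E·α·ΔT = 162.7 MPa ⇒ ΔT = 162.7 / (70.60×10³ × 22.8×10⁻⁶) = 101.1 K.
T = 27.9 + 101.1 = 129.0 °C.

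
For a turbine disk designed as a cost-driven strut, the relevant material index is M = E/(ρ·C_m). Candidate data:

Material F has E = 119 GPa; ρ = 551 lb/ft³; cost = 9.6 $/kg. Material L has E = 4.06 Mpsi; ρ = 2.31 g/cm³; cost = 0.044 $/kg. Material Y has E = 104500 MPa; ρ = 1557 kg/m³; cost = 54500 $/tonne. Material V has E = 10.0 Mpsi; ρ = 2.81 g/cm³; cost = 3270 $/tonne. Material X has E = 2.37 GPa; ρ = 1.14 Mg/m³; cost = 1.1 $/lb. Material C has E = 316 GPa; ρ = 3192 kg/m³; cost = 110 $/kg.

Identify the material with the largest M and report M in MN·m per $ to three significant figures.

material L, M = 275 MN·m per $

Convert each candidate to consistent units, then evaluate M:
  material F: E = 119.0 GPa, ρ = 8826 kg/m³, cost = 9.600 $/kg
  material L: E = 27.99 GPa, ρ = 2310 kg/m³, cost = 0.04400 $/kg
  material Y: E = 104.5 GPa, ρ = 1557 kg/m³, cost = 54.50 $/kg
  material V: E = 68.95 GPa, ρ = 2810 kg/m³, cost = 3.270 $/kg
  material X: E = 2.370 GPa, ρ = 1140 kg/m³, cost = 2.425 $/kg
  material C: E = 316.0 GPa, ρ = 3192 kg/m³, cost = 110.0 $/kg
  material L: M = 275 MN·m per $
  material V: M = 7.50 MN·m per $
  material F: M = 1.40 MN·m per $
  material Y: M = 1.23 MN·m per $
  material C: M = 0.900 MN·m per $
  material X: M = 0.857 MN·m per $
Material L has the largest M.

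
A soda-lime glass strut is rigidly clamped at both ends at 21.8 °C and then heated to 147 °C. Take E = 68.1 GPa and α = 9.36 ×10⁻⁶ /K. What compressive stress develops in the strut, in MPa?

ΔT = 125.2 K. Constrained thermal stress σ = E·α·ΔT = 68.10×10³ MPa × 9.36×10⁻⁶ × 125.2 = 79.8 MPa (compressive).

79.8 MPa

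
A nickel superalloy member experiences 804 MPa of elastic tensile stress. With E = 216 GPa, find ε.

ε = σ/E = 804 / 216000 = 3.72×10⁻³.

3.72×10⁻³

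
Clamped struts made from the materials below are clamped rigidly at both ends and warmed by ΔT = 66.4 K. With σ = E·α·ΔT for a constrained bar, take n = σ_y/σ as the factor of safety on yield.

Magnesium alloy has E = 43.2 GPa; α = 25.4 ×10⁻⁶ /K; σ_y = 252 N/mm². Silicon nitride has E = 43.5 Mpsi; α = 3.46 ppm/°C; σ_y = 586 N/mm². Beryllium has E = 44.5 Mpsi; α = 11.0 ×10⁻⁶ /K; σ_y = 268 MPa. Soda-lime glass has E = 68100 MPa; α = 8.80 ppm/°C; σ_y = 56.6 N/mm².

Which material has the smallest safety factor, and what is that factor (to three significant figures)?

With everything in SI (GPa, ×10⁻⁶/K, MPa):
  magnesium alloy: E = 43.20, α = 25.4, σ_y = 252.0 → σ = 72.9 MPa, n = 3.46
  silicon nitride: E = 299.9, α = 3.46, σ_y = 586.0 → σ = 68.9 MPa, n = 8.50
  beryllium: E = 306.8, α = 11.0, σ_y = 268.0 → σ = 224 MPa, n = 1.20
  soda-lime glass: E = 68.10, α = 8.80, σ_y = 56.60 → σ = 39.8 MPa, n = 1.42
The minimum is beryllium at n = 1.20.

beryllium, n = 1.20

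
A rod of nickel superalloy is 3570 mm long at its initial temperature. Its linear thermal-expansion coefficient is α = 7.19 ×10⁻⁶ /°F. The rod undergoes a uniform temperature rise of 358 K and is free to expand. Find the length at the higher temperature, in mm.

Convert α: 7.19×10⁻⁶/°F × (9/5) = 12.9×10⁻⁶/K.
ΔL = α·L₀·ΔT = 12.9×10⁻⁶ × 3570 mm × 358.0 K = 16.5 mm.
L = L₀ + ΔL = 3570 + 16.5 = 3586.5 mm.

3586.5 mm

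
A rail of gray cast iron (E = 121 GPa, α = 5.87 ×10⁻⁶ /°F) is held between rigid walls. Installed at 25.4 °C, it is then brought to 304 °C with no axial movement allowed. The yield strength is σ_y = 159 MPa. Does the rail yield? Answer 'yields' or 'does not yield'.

α = 5.87×10⁻⁶/°F × 9/5 = 10.6×10⁻⁶/K.
ΔT = 278.6 K. Constrained thermal stress σ = E·α·ΔT = 121.0×10³ MPa × 10.6×10⁻⁶ × 278.6 = 356 MPa (compressive).
Compare to σ_y = 159 MPa: σ ≥ σ_y, so it yields.

yields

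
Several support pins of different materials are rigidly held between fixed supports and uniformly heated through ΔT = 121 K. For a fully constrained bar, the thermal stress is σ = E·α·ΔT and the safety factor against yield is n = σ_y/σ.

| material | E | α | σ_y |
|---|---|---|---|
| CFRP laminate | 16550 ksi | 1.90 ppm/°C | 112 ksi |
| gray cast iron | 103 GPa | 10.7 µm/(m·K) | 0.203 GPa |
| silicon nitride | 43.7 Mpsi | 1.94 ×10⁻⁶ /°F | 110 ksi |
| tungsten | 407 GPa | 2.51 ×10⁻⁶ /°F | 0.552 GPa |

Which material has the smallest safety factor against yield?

In consistent units (E in GPa, α in ×10⁻⁶/K, σ_y in MPa):
  CFRP laminate: E = 114.1, α = 1.90, σ_y = 772.2 → σ = 26.2 MPa, n = 29.4
  gray cast iron: E = 103.0, α = 10.7, σ_y = 203.0 → σ = 133 MPa, n = 1.52
  silicon nitride: E = 301.3, α = 3.49, σ_y = 758.4 → σ = 127 MPa, n = 5.96
  tungsten: E = 407.0, α = 4.52, σ_y = 552.0 → σ = 222 MPa, n = 2.48
The minimum is gray cast iron at n = 1.52.

gray cast iron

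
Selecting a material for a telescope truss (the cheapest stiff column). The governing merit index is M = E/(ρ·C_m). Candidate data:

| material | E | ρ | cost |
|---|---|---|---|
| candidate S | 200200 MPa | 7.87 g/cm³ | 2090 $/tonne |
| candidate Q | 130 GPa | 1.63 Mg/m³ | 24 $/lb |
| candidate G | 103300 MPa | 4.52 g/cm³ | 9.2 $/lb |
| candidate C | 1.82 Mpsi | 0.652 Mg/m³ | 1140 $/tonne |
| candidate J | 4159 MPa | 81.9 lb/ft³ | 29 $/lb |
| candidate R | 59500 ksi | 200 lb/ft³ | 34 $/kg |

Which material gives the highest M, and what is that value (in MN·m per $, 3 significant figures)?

candidate C, M = 16.9 MN·m per $

In SI units:
  candidate S: E = 200.2 GPa, ρ = 7870 kg/m³, cost = 2.090 $/kg
  candidate Q: E = 130.0 GPa, ρ = 1630 kg/m³, cost = 52.91 $/kg
  candidate G: E = 103.3 GPa, ρ = 4520 kg/m³, cost = 20.28 $/kg
  candidate C: E = 12.55 GPa, ρ = 652.0 kg/m³, cost = 1.140 $/kg
  candidate J: E = 4.159 GPa, ρ = 1312 kg/m³, cost = 63.93 $/kg
  candidate R: E = 410.2 GPa, ρ = 3204 kg/m³, cost = 34.00 $/kg
  candidate C: M = 16.9 MN·m per $
  candidate S: M = 12.2 MN·m per $
  candidate R: M = 3.77 MN·m per $
  candidate Q: M = 1.51 MN·m per $
  candidate G: M = 1.13 MN·m per $
  candidate J: M = 0.0496 MN·m per $
Candidate C has the largest M.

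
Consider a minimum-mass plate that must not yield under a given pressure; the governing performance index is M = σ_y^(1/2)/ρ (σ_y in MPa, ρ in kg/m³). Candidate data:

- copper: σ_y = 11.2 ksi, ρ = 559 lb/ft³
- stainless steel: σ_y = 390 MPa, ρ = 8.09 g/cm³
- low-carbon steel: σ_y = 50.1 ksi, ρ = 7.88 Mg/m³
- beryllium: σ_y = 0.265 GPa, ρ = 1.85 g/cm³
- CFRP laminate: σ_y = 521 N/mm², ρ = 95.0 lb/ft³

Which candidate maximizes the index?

CFRP laminate

In SI units:
  copper: σ_y = 77.22 MPa, ρ = 8954 kg/m³
  stainless steel: σ_y = 390.0 MPa, ρ = 8090 kg/m³
  low-carbon steel: σ_y = 345.4 MPa, ρ = 7880 kg/m³
  beryllium: σ_y = 265.0 MPa, ρ = 1850 kg/m³
  CFRP laminate: σ_y = 521.0 MPa, ρ = 1522 kg/m³
  CFRP laminate: M = 15.0×10⁻³
  beryllium: M = 8.80×10⁻³
  stainless steel: M = 2.44×10⁻³
  low-carbon steel: M = 2.36×10⁻³
  copper: M = 0.981×10⁻³
CFRP laminate ranks first.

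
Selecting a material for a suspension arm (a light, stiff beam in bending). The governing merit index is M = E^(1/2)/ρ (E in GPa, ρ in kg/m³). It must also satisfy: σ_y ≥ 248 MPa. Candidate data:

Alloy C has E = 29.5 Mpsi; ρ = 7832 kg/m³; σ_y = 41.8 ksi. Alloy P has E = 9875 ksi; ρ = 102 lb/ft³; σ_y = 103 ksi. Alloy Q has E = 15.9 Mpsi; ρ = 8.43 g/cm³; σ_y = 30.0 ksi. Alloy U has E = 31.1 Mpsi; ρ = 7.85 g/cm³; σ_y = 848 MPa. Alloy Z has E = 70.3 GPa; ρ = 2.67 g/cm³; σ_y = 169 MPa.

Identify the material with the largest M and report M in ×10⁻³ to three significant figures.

alloy P, M = 5.05×10⁻³

Screen on constraints: σ_y ≥ 248 MPa. Survivors: alloy C, alloy P, alloy U.
Putting every candidate on a common basis:
  alloy C: E = 203.4 GPa, ρ = 7832 kg/m³
  alloy P: E = 68.09 GPa, ρ = 1634 kg/m³
  alloy U: E = 214.4 GPa, ρ = 7850 kg/m³
  alloy P: M = 5.05×10⁻³
  alloy U: M = 1.87×10⁻³
  alloy C: M = 1.82×10⁻³
Highest index: alloy P.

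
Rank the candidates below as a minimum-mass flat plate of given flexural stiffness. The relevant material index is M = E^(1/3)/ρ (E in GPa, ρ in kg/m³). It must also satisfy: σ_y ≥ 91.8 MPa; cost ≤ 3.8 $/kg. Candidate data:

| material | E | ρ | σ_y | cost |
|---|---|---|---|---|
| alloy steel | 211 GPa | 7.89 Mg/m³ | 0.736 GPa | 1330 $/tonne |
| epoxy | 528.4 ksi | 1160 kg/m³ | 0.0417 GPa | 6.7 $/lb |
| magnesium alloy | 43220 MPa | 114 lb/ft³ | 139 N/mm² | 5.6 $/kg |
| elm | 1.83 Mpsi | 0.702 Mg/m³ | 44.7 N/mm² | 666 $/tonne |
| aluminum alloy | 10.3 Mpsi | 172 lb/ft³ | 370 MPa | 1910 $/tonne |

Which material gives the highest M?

aluminum alloy

Screen on constraints: σ_y ≥ 91.8 MPa; cost ≤ 3.8 $/kg. Survivors: alloy steel, aluminum alloy.
Convert each candidate to consistent units, then evaluate M:
  alloy steel: E = 211.0 GPa, ρ = 7890 kg/m³
  aluminum alloy: E = 71.02 GPa, ρ = 2755 kg/m³
  aluminum alloy: M = 1.50×10⁻³
  alloy steel: M = 0.755×10⁻³
Highest index: aluminum alloy.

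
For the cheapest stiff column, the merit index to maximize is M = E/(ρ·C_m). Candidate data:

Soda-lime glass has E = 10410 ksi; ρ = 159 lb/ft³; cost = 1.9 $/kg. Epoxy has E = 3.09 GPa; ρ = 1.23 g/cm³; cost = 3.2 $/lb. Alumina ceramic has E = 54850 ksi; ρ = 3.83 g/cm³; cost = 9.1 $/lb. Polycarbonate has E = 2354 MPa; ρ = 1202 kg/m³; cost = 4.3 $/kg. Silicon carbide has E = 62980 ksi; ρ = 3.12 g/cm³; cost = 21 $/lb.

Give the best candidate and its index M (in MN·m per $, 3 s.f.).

soda-lime glass, M = 14.8 MN·m per $

Normalizing units and computing the index:
  soda-lime glass: E = 71.77 GPa, ρ = 2547 kg/m³, cost = 1.900 $/kg
  epoxy: E = 3.090 GPa, ρ = 1230 kg/m³, cost = 7.055 $/kg
  alumina ceramic: E = 378.2 GPa, ρ = 3830 kg/m³, cost = 20.06 $/kg
  polycarbonate: E = 2.354 GPa, ρ = 1202 kg/m³, cost = 4.300 $/kg
  silicon carbide: E = 434.2 GPa, ρ = 3120 kg/m³, cost = 46.30 $/kg
  soda-lime glass: M = 14.8 MN·m per $
  alumina ceramic: M = 4.92 MN·m per $
  silicon carbide: M = 3.01 MN·m per $
  polycarbonate: M = 0.455 MN·m per $
  epoxy: M = 0.356 MN·m per $
Soda-lime glass has the largest M.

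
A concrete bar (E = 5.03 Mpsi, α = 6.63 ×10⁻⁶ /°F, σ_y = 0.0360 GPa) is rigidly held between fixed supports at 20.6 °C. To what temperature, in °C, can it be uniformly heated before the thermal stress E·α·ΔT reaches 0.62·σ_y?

74.5 °C

E = 5.03 Mpsi = 34.68 GPa.
α = 6.63×10⁻⁶/°F × 9/5 = 11.9×10⁻⁶/K.
σ_y = 0.0360 GPa = 36.00 MPa.
E·α·ΔT = 22.32 MPa ⇒ ΔT = 22.32 / (34.68×10³ × 11.9×10⁻⁶) = 53.93 K.
T = 20.6 + 53.93 = 74.53 °C.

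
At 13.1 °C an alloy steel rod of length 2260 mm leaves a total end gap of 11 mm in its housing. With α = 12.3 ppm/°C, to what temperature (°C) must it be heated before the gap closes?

409 °C

α·L₀·ΔT = 11.0 mm ⇒ ΔT = 11.0 / (12.3×10⁻⁶ × 2260.0) = 395.7 K.
T = 13.1 + 395.7 = 408.8 °C.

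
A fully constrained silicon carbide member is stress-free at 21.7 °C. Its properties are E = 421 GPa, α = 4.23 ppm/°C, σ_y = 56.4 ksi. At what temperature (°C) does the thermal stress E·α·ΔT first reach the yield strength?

240 °C

σ_y = 56.4 ksi = 388.9 MPa.
E·α·ΔT = 388.9 MPa ⇒ ΔT = 388.9 / (421.0×10³ × 4.23×10⁻⁶) = 218.4 K.
T = 21.7 + 218.4 = 240.1 °C.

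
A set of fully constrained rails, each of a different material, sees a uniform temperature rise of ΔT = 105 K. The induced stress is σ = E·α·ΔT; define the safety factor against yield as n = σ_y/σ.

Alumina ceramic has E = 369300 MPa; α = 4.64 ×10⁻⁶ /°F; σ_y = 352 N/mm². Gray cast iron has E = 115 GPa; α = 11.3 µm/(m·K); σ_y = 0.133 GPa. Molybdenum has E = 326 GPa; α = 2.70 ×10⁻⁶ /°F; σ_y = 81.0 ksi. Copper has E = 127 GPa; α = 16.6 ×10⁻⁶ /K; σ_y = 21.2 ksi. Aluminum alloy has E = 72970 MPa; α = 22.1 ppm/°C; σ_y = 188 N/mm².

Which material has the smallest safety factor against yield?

In consistent units (E in GPa, α in ×10⁻⁶/K, σ_y in MPa):
  alumina ceramic: E = 369.3, α = 8.35, σ_y = 352.0 → σ = 324 MPa, n = 1.09
  gray cast iron: E = 115.0, α = 11.3, σ_y = 133.0 → σ = 136 MPa, n = 0.975
  molybdenum: E = 326.0, α = 4.86, σ_y = 558.5 → σ = 166 MPa, n = 3.36
  copper: E = 127.0, α = 16.6, σ_y = 146.2 → σ = 221 MPa, n = 0.660
  aluminum alloy: E = 72.97, α = 22.1, σ_y = 188.0 → σ = 169 MPa, n = 1.11
Smallest n: copper with n = 0.660.

copper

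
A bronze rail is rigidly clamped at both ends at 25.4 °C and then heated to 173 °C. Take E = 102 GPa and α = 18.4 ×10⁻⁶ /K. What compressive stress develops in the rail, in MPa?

ΔT = 147.6 K. Constrained thermal stress σ = E·α·ΔT = 102.0×10³ MPa × 18.4×10⁻⁶ × 147.6 = 277 MPa (compressive).

277 MPa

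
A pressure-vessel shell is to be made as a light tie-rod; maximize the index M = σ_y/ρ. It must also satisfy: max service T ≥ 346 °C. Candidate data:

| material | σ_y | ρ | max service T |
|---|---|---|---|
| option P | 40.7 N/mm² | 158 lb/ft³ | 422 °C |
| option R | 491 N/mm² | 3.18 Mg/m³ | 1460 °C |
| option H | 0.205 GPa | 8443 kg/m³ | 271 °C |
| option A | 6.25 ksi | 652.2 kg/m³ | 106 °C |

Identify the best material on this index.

option R

Screen on constraints: max service T ≥ 346 °C. Survivors: option P, option R.
Putting every candidate on a common basis:
  option P: σ_y = 40.70 MPa, ρ = 2531 kg/m³
  option R: σ_y = 491.0 MPa, ρ = 3180 kg/m³
  option R: M = 154 kN·m/kg
  option P: M = 16.1 kN·m/kg
Option R has the largest M.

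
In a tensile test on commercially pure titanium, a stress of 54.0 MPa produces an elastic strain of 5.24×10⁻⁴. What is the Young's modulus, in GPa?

E = σ/ε = 54.0 MPa / 5.24×10⁻⁴ = 103100 MPa = 103 GPa.

103 GPa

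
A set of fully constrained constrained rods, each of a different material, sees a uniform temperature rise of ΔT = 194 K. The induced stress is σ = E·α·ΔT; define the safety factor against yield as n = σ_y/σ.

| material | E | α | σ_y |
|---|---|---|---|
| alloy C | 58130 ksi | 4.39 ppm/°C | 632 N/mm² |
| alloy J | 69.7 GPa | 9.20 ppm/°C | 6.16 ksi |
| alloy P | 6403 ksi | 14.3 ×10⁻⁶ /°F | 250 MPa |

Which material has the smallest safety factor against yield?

alloy J

Converting E to GPa, α to ×10⁻⁶/K, σ_y to MPa, then σ and n for each:
  alloy C: E = 400.8, α = 4.39, σ_y = 632.0 → σ = 341 MPa, n = 1.85
  alloy J: E = 69.70, α = 9.20, σ_y = 42.47 → σ = 124 MPa, n = 0.341
  alloy P: E = 44.15, α = 25.7, σ_y = 250.0 → σ = 220 MPa, n = 1.13
The minimum is alloy J at n = 0.341.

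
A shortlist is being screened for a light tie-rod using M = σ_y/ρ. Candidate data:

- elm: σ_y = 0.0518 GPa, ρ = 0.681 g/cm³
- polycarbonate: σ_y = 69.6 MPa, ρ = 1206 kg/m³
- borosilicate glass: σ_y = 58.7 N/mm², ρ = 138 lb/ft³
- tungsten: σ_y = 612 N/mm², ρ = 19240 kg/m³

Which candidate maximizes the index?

Convert each candidate to consistent units, then evaluate M:
  elm: σ_y = 51.80 MPa, ρ = 681.0 kg/m³
  polycarbonate: σ_y = 69.60 MPa, ρ = 1206 kg/m³
  borosilicate glass: σ_y = 58.70 MPa, ρ = 2211 kg/m³
  tungsten: σ_y = 612.0 MPa, ρ = 19240 kg/m³
  elm: M = 76.1 kN·m/kg
  polycarbonate: M = 57.7 kN·m/kg
  tungsten: M = 31.8 kN·m/kg
  borosilicate glass: M = 26.6 kN·m/kg
The maximum is for elm.

elm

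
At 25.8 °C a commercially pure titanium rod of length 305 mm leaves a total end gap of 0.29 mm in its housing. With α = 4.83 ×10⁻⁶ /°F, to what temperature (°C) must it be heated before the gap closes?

135 °C

α = 4.83×10⁻⁶/°F × 9/5 = 8.69×10⁻⁶/K.
α·L₀·ΔT = 0.29 mm ⇒ ΔT = 0.29 / (8.69×10⁻⁶ × 305.0) = 109.4 K.
T = 25.8 + 109.4 = 135.2 °C.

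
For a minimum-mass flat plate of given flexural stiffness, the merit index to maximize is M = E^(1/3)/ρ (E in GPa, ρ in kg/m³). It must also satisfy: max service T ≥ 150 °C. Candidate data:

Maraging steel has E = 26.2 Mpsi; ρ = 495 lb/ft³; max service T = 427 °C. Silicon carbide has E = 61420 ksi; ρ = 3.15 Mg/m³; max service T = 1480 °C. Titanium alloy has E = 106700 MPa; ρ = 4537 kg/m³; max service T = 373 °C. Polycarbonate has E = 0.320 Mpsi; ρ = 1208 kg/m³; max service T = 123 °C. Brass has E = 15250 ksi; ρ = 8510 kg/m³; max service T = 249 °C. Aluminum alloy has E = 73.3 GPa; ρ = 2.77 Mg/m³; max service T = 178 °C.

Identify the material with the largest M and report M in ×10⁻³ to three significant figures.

silicon carbide, M = 2.38×10⁻³

Screen on constraints: max service T ≥ 150 °C. Survivors: maraging steel, silicon carbide, titanium alloy, brass, aluminum alloy.
Normalizing units and computing the index:
  maraging steel: E = 180.6 GPa, ρ = 7929 kg/m³
  silicon carbide: E = 423.5 GPa, ρ = 3150 kg/m³
  titanium alloy: E = 106.7 GPa, ρ = 4537 kg/m³
  brass: E = 105.1 GPa, ρ = 8510 kg/m³
  aluminum alloy: E = 73.30 GPa, ρ = 2770 kg/m³
  silicon carbide: M = 2.38×10⁻³
  aluminum alloy: M = 1.51×10⁻³
  titanium alloy: M = 1.05×10⁻³
  maraging steel: M = 0.713×10⁻³
  brass: M = 0.555×10⁻³
Highest index: silicon carbide.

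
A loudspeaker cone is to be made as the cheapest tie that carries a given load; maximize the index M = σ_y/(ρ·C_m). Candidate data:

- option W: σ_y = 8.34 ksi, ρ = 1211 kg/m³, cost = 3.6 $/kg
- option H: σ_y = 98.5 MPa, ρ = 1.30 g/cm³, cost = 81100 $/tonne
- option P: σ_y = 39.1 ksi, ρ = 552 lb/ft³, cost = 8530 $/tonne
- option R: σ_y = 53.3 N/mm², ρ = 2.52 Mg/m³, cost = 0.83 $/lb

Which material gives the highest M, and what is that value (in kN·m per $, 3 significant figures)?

In SI units:
  option W: σ_y = 57.50 MPa, ρ = 1211 kg/m³, cost = 3.600 $/kg
  option H: σ_y = 98.50 MPa, ρ = 1300 kg/m³, cost = 81.10 $/kg
  option P: σ_y = 269.6 MPa, ρ = 8842 kg/m³, cost = 8.530 $/kg
  option R: σ_y = 53.30 MPa, ρ = 2520 kg/m³, cost = 1.830 $/kg
  option W: M = 13.2 kN·m per $
  option R: M = 11.6 kN·m per $
  option P: M = 3.57 kN·m per $
  option H: M = 0.934 kN·m per $
Highest index: option W.

option W, M = 13.2 kN·m per $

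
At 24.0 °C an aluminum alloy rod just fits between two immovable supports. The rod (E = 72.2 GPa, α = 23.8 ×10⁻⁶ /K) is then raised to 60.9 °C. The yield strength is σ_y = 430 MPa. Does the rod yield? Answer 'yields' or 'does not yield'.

does not yield

ΔT = 36.90 K. Constrained thermal stress σ = E·α·ΔT = 72.20×10³ MPa × 23.8×10⁻⁶ × 36.90 = 63.4 MPa (compressive).
Compare to σ_y = 430 MPa: σ < σ_y, so it does not yield.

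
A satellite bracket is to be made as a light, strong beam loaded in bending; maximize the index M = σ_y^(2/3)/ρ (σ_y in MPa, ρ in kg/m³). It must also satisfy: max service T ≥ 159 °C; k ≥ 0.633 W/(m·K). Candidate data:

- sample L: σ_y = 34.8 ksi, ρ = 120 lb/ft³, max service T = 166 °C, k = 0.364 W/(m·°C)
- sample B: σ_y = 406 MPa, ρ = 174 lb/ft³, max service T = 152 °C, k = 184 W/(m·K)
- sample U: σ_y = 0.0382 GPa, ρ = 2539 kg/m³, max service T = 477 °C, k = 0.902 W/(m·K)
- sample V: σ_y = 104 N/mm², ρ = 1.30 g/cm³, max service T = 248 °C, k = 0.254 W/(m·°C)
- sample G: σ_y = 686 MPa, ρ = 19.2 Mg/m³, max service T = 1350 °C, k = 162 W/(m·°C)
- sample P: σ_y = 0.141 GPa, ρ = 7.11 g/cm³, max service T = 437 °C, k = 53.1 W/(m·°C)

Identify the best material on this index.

Screen on constraints: max service T ≥ 159 °C; k ≥ 0.633 W/(m·K). Survivors: sample U, sample G, sample P.
Putting every candidate on a common basis:
  sample U: σ_y = 38.20 MPa, ρ = 2539 kg/m³
  sample G: σ_y = 686.0 MPa, ρ = 19200 kg/m³
  sample P: σ_y = 141.0 MPa, ρ = 7110 kg/m³
  sample U: M = 4.47×10⁻³
  sample G: M = 4.05×10⁻³
  sample P: M = 3.81×10⁻³
Highest index: sample U.

sample U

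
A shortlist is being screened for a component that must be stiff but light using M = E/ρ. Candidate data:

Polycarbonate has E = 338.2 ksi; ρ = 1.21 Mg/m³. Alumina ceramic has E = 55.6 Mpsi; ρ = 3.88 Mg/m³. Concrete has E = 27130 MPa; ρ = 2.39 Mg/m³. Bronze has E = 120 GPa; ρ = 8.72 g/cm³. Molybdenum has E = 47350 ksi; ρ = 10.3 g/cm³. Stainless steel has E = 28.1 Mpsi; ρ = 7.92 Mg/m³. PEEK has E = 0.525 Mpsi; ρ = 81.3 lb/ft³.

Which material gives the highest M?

alumina ceramic

Putting every candidate on a common basis:
  polycarbonate: E = 2.332 GPa, ρ = 1210 kg/m³
  alumina ceramic: E = 383.3 GPa, ρ = 3880 kg/m³
  concrete: E = 27.13 GPa, ρ = 2390 kg/m³
  bronze: E = 120.0 GPa, ρ = 8720 kg/m³
  molybdenum: E = 326.5 GPa, ρ = 10300 kg/m³
  stainless steel: E = 193.7 GPa, ρ = 7920 kg/m³
  PEEK: E = 3.620 GPa, ρ = 1302 kg/m³
  alumina ceramic: M = 98.8 MN·m/kg
  molybdenum: M = 31.7 MN·m/kg
  stainless steel: M = 24.5 MN·m/kg
  bronze: M = 13.8 MN·m/kg
  concrete: M = 11.4 MN·m/kg
  PEEK: M = 2.78 MN·m/kg
  polycarbonate: M = 1.93 MN·m/kg
Alumina ceramic ranks first.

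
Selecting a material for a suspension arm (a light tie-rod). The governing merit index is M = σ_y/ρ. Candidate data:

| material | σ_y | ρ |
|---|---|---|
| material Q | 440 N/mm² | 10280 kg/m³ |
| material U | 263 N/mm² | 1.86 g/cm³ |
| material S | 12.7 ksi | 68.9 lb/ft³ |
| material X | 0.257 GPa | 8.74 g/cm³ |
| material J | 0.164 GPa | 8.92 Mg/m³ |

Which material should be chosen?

material U

Putting every candidate on a common basis:
  material Q: σ_y = 440.0 MPa, ρ = 10280 kg/m³
  material U: σ_y = 263.0 MPa, ρ = 1860 kg/m³
  material S: σ_y = 87.56 MPa, ρ = 1104 kg/m³
  material X: σ_y = 257.0 MPa, ρ = 8740 kg/m³
  material J: σ_y = 164.0 MPa, ρ = 8920 kg/m³
  material U: M = 141 kN·m/kg
  material S: M = 79.3 kN·m/kg
  material Q: M = 42.8 kN·m/kg
  material X: M = 29.4 kN·m/kg
  material J: M = 18.4 kN·m/kg
Material U ranks first.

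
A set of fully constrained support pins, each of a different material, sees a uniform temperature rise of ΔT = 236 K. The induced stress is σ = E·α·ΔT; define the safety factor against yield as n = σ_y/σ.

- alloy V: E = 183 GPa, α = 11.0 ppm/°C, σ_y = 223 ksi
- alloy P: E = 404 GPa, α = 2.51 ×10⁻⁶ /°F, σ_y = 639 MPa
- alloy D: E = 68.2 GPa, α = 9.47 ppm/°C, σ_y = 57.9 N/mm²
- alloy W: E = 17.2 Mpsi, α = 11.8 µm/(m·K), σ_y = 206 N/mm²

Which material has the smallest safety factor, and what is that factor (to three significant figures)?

Converting E to GPa, α to ×10⁻⁶/K, σ_y to MPa, then σ and n for each:
  alloy V: E = 183.0, α = 11.0, σ_y = 1538 → σ = 475 MPa, n = 3.24
  alloy P: E = 404.0, α = 4.52, σ_y = 639.0 → σ = 431 MPa, n = 1.48
  alloy D: E = 68.20, α = 9.47, σ_y = 57.90 → σ = 152 MPa, n = 0.380
  alloy W: E = 118.6, α = 11.8, σ_y = 206.0 → σ = 330 MPa, n = 0.624
Alloy D has the lowest safety factor, n = 0.380.

alloy D, n = 0.380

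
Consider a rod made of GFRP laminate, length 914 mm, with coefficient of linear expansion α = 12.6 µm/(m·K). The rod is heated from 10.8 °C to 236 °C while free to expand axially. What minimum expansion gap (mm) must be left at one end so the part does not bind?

ΔT = 236 − 10.8 = 225.2 K.
ΔL = α·L₀·ΔT = 12.6×10⁻⁶ × 914 mm × 225.2 K = 2.59 mm.

2.59 mm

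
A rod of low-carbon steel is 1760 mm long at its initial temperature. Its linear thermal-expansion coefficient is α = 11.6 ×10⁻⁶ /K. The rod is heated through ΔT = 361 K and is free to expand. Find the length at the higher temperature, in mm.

ΔL = α·L₀·ΔT = 11.6×10⁻⁶ × 1760 mm × 361.0 K = 7.37 mm.
L = L₀ + ΔL = 1760 + 7.37 = 1767.4 mm.

1767.4 mm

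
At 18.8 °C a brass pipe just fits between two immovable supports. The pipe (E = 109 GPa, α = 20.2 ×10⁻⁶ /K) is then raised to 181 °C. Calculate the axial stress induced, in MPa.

ΔT = 162.2 K. Constrained thermal stress σ = E·α·ΔT = 109.0×10³ MPa × 20.2×10⁻⁶ × 162.2 = 357 MPa (compressive).

357 MPa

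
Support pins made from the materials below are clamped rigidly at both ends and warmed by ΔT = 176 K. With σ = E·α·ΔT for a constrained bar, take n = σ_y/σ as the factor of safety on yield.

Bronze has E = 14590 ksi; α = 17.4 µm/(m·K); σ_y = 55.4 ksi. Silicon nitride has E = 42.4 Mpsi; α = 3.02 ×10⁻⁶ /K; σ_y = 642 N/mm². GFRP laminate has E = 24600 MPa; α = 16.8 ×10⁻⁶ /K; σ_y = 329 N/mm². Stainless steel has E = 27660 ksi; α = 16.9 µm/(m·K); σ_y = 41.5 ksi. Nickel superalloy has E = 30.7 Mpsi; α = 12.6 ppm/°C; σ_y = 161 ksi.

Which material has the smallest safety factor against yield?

stainless steel

With everything in SI (GPa, ×10⁻⁶/K, MPa):
  bronze: E = 100.6, α = 17.4, σ_y = 382.0 → σ = 308 MPa, n = 1.24
  silicon nitride: E = 292.3, α = 3.02, σ_y = 642.0 → σ = 155 MPa, n = 4.13
  GFRP laminate: E = 24.60, α = 16.8, σ_y = 329.0 → σ = 72.7 MPa, n = 4.52
  stainless steel: E = 190.7, α = 16.9, σ_y = 286.1 → σ = 567 MPa, n = 0.504
  nickel superalloy: E = 211.7, α = 12.6, σ_y = 1110 → σ = 469 MPa, n = 2.36
Smallest n: stainless steel with n = 0.504.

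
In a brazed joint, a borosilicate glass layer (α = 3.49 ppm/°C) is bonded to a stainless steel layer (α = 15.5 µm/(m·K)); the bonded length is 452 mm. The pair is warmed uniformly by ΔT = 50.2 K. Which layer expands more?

stainless steel

α(borosilicate glass) = 3.49×10⁻⁶/K vs α(stainless steel) = 15.5×10⁻⁶/K.
Higher α expands more for the same ΔT: stainless steel.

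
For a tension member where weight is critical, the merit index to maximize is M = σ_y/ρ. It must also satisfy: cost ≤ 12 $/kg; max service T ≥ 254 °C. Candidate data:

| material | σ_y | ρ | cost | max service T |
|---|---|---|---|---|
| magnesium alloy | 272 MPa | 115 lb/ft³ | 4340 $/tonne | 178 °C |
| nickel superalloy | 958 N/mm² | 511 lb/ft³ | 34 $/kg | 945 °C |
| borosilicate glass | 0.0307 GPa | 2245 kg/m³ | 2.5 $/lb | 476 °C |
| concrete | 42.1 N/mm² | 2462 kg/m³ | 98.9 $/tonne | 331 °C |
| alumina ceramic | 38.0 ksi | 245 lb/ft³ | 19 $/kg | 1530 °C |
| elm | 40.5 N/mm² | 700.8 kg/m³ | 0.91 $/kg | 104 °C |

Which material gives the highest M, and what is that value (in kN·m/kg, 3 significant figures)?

concrete, M = 17.1 kN·m/kg

Screen on constraints: cost ≤ 12 $/kg; max service T ≥ 254 °C. Survivors: borosilicate glass, concrete.
Convert each candidate to consistent units, then evaluate M:
  borosilicate glass: σ_y = 30.70 MPa, ρ = 2245 kg/m³
  concrete: σ_y = 42.10 MPa, ρ = 2462 kg/m³
  concrete: M = 17.1 kN·m/kg
  borosilicate glass: M = 13.7 kN·m/kg
The maximum is for concrete.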